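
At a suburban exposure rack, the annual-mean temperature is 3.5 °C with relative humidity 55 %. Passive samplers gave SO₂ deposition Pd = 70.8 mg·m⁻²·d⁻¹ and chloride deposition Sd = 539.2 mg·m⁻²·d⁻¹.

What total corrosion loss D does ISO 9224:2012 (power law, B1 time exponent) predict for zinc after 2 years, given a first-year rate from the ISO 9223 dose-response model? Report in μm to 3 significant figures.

zinc: temperature factor f = +0.038·(-6.5) = -0.2470
  sulphur-dioxide contribution → 0.8243 μm/a
  chloride contribution → 1.32 μm/a
  ⇒ r_corr(zinc) = 2.144 μm/a
Long-term exponent b (ISO 9224 Table 2, B1) = 0.813
  D(2) = 2.144 × 2^0.813 = 2.144 × 1.757 = 3.767 μm

D(2) = 3.77 μm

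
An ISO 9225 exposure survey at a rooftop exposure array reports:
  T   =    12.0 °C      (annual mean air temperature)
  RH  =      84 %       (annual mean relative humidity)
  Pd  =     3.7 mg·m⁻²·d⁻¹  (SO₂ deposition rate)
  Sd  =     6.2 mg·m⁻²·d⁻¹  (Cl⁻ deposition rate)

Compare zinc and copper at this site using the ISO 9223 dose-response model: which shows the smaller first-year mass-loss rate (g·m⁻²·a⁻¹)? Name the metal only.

zinc

zinc: f(T) = -0.071·(T−10) [T>10 °C] = -0.1420
  sulphur-dioxide contribution → 0.9485 μm/a
  chloride contribution → 0.2689 μm/a
  ⇒ r_corr(zinc) = 1.217 μm/a
  mass loss = 1.217 μm/a × 7.14 g/cm³ = 8.692 g·m⁻²·a⁻¹
copper: temperature factor f = -0.080·(2.0) = -0.1600
  sulphur-dioxide contribution → 0.9013 μm/a
  chloride contribution → 0.6214 μm/a
  ⇒ r_corr(copper) = 1.523 μm/a
  mass loss = 1.523 μm/a × 8.96 g/cm³ = 13.64 g·m⁻²·a⁻¹
Ordering by g·m⁻²·a⁻¹: copper (13.6) > zinc (8.69)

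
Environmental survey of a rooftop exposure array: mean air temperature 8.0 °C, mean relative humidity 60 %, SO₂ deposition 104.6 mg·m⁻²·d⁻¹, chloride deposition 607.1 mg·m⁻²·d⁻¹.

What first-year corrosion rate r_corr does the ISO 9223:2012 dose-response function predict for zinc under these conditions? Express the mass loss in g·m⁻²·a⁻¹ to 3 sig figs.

zinc: T≤10 °C ⇒ hinge +0.038·(8.0−10) = -0.0760
  sulphur-dioxide contribution → 1.462 μm/a
  chloride contribution → 2.154 μm/a
  ⇒ r_corr(zinc) = 3.616 μm/a
Convert to mass loss: 3.616 μm/a × 7.14 g/cm³ = 25.82 g·m⁻²·a⁻¹

r_corr = 25.8 g·m⁻²·a⁻¹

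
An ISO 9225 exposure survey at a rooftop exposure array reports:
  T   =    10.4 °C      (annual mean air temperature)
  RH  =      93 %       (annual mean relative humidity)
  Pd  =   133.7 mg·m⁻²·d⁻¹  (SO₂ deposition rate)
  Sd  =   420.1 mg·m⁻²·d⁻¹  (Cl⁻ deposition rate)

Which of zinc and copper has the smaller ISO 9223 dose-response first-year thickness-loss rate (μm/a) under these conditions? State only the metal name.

zinc: temperature factor f = -0.071·(0.4) = -0.0284
  SO₂ term: 0.0129·133.7^0.44·exp(0.046·93-0.0284) = 7.792
  Cl⁻ term: 0.0175·420.1^0.57·exp(0.008·93+0.085·10.4) = 2.789
  r_corr = 7.792 + 2.789 = 10.58 μm/a
copper: temperature factor f = -0.080·(0.4) = -0.0320
  SO₂ term: 0.0053·133.7^0.26·exp(0.059·93-0.0320) = 4.427
  Cl⁻ term: 0.01025·420.1^0.27·exp(0.036·93+0.049·10.4) = 2.479
  r_corr = 4.427 + 2.479 = 6.907 μm/a
Ordering by μm/a: zinc (10.6) > copper (6.91)

copper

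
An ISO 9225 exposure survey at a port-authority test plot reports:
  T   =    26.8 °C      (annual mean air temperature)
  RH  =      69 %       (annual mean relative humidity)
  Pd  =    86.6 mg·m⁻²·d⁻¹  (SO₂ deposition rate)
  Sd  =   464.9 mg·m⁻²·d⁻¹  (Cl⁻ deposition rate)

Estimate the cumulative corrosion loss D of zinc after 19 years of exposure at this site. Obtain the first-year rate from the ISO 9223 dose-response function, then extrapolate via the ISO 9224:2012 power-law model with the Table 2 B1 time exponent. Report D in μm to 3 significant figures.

D(19) = 115 μm

zinc: T>10 °C ⇒ hinge -0.071·(26.8−10) = -1.1928
  Pd branch = 0.0129·Pd^0.44·e^(0.046·RH+f) = 0.6661 μm/a
  Cl⁻ term: 0.0175·464.9^0.57·exp(0.008·69+0.085·26.8) = 9.828
  sum: 0.6661 + 9.828 → r_corr = 10.49 μm/a
Power-law: D(19) = r_corr · 19^0.813
  D(19) = 10.49 × 19^0.813 = 10.49 × 10.96 = 115 μm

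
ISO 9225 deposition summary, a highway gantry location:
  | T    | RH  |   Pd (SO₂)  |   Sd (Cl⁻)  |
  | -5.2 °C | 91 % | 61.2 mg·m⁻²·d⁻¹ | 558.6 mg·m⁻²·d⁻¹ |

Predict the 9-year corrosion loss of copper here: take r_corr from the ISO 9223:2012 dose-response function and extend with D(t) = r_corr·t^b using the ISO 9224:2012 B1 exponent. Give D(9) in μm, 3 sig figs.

D(9) = 7.14 μm

copper: temperature factor f = +0.126·(-15.2) = -1.9152
  sulphur-dioxide contribution → 0.4884 μm/a
  chloride contribution → 1.16 μm/a
  total first-year rate 1.649 μm/a
ISO 9224: D(t) = r_corr · t^b with b = 0.667 (copper, B1)
  D(9) = 1.649 × 9^0.667 = 1.649 × 4.33 = 7.138 μm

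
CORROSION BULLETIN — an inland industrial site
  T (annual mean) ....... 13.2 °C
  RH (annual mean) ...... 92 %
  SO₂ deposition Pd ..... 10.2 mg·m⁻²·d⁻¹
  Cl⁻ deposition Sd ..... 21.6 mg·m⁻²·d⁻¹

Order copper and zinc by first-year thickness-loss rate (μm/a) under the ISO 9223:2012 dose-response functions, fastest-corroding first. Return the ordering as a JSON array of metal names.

["copper", "zinc"]

copper: temperature factor f = -0.080·(3.2) = -0.2560
  Pd branch = 0.0053·Pd^0.26·e^(0.059·RH+f) = 1.709 μm/a
  Sd branch = 0.01025·Sd^0.27·e^(0.036·RH+0.049·T) = 1.231 μm/a
  sum: 1.709 + 1.231 → r_corr = 2.94 μm/a
zinc: temperature factor f = -0.071·(3.2) = -0.2272
  SO₂ term: 0.0129·10.2^0.44·exp(0.046·92-0.2272) = 1.966
  Cl⁻ term: 0.0175·21.6^0.57·exp(0.008·92+0.085·13.2) = 0.6465
  sum: 1.966 + 0.6465 → r_corr = 2.613 μm/a
Ordering by μm/a: copper (2.94) > zinc (2.61)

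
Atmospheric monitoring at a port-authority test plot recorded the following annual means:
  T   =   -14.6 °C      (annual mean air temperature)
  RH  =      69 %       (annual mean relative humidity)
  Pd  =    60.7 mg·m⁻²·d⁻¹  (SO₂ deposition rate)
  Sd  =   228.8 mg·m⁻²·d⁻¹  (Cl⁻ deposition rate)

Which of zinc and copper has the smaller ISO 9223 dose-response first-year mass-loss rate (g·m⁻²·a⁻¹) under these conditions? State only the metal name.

copper

zinc: T≤10 °C ⇒ hinge +0.038·(-14.6−10) = -0.9348
  Pd branch = 0.0129·Pd^0.44·e^(0.046·RH+f) = 0.7373 μm/a
  Sd branch = 0.0175·Sd^0.57·e^(0.008·RH+0.085·T) = 0.1944 μm/a
  sum: 0.7373 + 0.1944 → r_corr = 0.9317 μm/a
  mass loss = 0.9317 μm/a × 7.14 g/cm³ = 6.653 g·m⁻²·a⁻¹
copper: T≤10 °C ⇒ hinge +0.126·(-14.6−10) = -3.0996
  Pd branch = 0.0053·Pd^0.26·e^(0.059·RH+f) = 0.04072 μm/a
  Cl⁻ term: 0.01025·228.8^0.27·exp(0.036·69+0.049·-14.6) = 0.2605
  sum: 0.04072 + 0.2605 → r_corr = 0.3013 μm/a
  mass loss = 0.3013 μm/a × 8.96 g/cm³ = 2.699 g·m⁻²·a⁻¹
Ordering by g·m⁻²·a⁻¹: zinc (6.65) > copper (2.7)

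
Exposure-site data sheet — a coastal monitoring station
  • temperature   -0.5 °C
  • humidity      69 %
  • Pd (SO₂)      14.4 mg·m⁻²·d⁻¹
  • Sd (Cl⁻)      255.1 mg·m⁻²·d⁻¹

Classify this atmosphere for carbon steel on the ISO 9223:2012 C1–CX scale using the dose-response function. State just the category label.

carbon steel: T≤10 °C ⇒ hinge +0.150·(-0.5−10) = -1.5750
  Pd branch = 1.77·Pd^0.52·e^(0.02·RH+f) = 5.83 μm/a
  Cl⁻ term: 0.102·255.1^0.62·exp(0.033·69+0.04·-0.5) = 30.27
  r_corr = 5.83 + 30.27 = 36.1 μm/a
36.1 μm/a falls in (25, 50] for carbon steel → category C3

C3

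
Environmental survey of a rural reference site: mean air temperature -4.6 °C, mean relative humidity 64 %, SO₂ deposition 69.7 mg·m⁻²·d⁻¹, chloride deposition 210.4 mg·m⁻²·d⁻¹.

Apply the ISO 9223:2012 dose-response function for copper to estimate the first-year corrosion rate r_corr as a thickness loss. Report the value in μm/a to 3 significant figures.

copper: temperature factor f = +0.126·(-14.6) = -1.8396
  SO₂ term: 0.0053·69.7^0.26·exp(0.059·64-1.8396) = 0.1108
  Cl⁻ term: 0.01025·210.4^0.27·exp(0.036·64+0.049·-4.6) = 0.3473
  sum: 0.1108 + 0.3473 → r_corr = 0.4581 μm/a

r_corr = 0.458 μm/a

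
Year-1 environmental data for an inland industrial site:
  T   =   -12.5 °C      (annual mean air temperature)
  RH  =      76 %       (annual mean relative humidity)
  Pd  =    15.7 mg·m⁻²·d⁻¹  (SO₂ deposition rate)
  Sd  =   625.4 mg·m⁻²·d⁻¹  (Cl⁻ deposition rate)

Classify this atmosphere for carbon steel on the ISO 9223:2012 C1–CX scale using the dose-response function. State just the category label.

carbon steel: T≤10 °C ⇒ hinge +0.150·(-12.5−10) = -3.3750
  SO₂ term: 1.77·15.7^0.52·exp(0.02·76-3.3750) = 1.159
  Cl⁻ term: 0.102·625.4^0.62·exp(0.033·76+0.04·-12.5) = 41.14
  r_corr = 1.159 + 41.14 = 42.3 μm/a
42.3 μm/a falls in (25, 50] for carbon steel → category C3

C3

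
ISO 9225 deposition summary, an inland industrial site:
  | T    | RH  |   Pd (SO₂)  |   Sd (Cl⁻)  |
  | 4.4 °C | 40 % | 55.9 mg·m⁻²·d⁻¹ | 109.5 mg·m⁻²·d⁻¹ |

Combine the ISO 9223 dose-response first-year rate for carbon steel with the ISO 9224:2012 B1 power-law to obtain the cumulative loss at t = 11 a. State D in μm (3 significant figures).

carbon steel: f(T) = +0.150·(T−10) [T≤10 °C] = -0.8400
  SO₂ term: 1.77·55.9^0.52·exp(0.02·40-0.8400) = 13.78
  Cl⁻ term: 0.102·109.5^0.62·exp(0.033·40+0.04·4.4) = 8.37
  sum: 13.78 + 8.37 → r_corr = 22.15 μm/a
Long-term exponent b (ISO 9224 Table 2, B1) = 0.523
  D(11) = 22.15 × 11^0.523 = 22.15 × 3.505 = 77.63 μm

D(11) = 77.6 μm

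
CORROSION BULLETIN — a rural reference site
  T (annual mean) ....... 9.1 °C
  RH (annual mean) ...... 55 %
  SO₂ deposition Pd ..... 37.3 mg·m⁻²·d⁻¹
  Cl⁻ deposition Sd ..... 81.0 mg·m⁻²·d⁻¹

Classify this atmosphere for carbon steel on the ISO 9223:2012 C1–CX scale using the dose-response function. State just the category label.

C3

carbon steel: T≤10 °C ⇒ hinge +0.150·(9.1−10) = -0.1350
  sulphur-dioxide contribution → 30.5 μm/a
  chloride contribution → 13.75 μm/a
  total first-year rate 44.25 μm/a
Category bounds: 25…50 μm/a bracket r_corr ⇒ C3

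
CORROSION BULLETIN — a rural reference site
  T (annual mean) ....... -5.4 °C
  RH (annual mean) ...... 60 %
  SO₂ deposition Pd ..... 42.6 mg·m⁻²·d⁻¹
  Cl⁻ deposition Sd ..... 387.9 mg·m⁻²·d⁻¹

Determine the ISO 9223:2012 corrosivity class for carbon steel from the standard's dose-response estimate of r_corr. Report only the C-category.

C3

carbon steel: temperature factor f = +0.150·(-15.4) = -2.3100
  sulphur-dioxide contribution → 4.104 μm/a
  chloride contribution → 23.97 μm/a
  ⇒ r_corr(carbon steel) = 28.08 μm/a
28.1 μm/a falls in (25, 50] for carbon steel → category C3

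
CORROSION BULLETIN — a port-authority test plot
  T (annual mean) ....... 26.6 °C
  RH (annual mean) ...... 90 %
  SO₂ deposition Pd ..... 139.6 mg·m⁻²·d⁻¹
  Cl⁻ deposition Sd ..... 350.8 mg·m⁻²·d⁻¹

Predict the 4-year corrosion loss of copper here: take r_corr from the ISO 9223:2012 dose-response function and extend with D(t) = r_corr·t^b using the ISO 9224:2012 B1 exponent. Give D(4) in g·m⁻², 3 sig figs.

D(4) = 129 g·m⁻²

copper: f(T) = -0.080·(T−10) [T>10 °C] = -1.3280
  SO₂ term: 0.0053·139.6^0.26·exp(0.059·90-1.3280) = 1.026
  Cl⁻ term: 0.01025·350.8^0.27·exp(0.036·90+0.049·26.6) = 4.689
  r_corr = 1.026 + 4.689 = 5.715 μm/a
ISO 9224: D(t) = r_corr · t^b with b = 0.667 (copper, B1)
  D(4) = 5.715 × 4^0.667 = 5.715 × 2.521 = 14.41 μm
  Mass loss = 14.41 μm × 8.96 g/cm³ = 129.1 g·m⁻²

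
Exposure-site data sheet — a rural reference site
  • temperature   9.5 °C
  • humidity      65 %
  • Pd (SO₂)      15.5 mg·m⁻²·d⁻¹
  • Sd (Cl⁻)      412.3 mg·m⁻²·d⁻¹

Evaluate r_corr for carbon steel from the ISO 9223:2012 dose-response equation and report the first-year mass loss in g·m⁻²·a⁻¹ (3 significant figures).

carbon steel: temperature factor f = +0.150·(-0.5) = -0.0750
  Pd branch = 1.77·Pd^0.52·e^(0.02·RH+f) = 25.06 μm/a
  Sd branch = 0.102·Sd^0.62·e^(0.033·RH+0.04·T) = 53.29 μm/a
  sum: 25.06 + 53.29 → r_corr = 78.35 μm/a
Convert to mass loss: 78.35 μm/a × 7.85 g/cm³ = 615 g·m⁻²·a⁻¹

r_corr = 615 g·m⁻²·a⁻¹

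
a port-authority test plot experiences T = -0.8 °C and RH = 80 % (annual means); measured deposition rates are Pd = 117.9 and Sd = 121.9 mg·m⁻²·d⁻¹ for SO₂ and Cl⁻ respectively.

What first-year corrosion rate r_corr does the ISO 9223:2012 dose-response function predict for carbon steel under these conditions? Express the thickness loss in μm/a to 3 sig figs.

carbon steel: T≤10 °C ⇒ hinge +0.150·(-0.8−10) = -1.6200
  SO₂ term: 1.77·117.9^0.52·exp(0.02·80-1.6200) = 20.72
  Sd branch = 0.102·Sd^0.62·e^(0.033·RH+0.04·T) = 27.2 μm/a
  r_corr = 20.72 + 27.2 = 47.92 μm/a

r_corr = 47.9 μm/a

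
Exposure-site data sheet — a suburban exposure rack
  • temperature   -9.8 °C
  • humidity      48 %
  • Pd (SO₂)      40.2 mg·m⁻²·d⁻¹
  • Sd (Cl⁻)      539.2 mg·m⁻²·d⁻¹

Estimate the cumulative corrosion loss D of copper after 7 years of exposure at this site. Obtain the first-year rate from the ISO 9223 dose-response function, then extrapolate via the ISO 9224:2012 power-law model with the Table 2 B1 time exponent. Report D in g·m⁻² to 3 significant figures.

copper: f(T) = +0.126·(T−10) [T≤10 °C] = -2.4948
  sulphur-dioxide contribution → 0.0194 μm/a
  chloride contribution → 0.1951 μm/a
  ⇒ r_corr(copper) = 0.2145 μm/a
Power-law: D(7) = r_corr · 7^0.667
  D(7) = 0.2145 × 7^0.667 = 0.2145 × 3.662 = 0.7854 μm
  Mass loss = 0.7854 μm × 8.96 g/cm³ = 7.037 g·m⁻²

D(7) = 7.04 g·m⁻²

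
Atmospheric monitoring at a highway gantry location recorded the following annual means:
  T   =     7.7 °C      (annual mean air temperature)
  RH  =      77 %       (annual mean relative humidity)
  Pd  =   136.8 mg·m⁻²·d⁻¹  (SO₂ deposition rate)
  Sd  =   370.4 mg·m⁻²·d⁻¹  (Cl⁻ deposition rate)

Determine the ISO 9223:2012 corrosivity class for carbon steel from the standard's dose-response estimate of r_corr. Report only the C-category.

C5

carbon steel: temperature factor f = +0.150·(-2.3) = -0.3450
  sulphur-dioxide contribution → 75.46 μm/a
  chloride contribution → 68.94 μm/a
  ⇒ r_corr(carbon steel) = 144.4 μm/a
ISO 9223 Table 2 (carbon steel): 80 < 144 ≤ 200 μm/a ⇒ C5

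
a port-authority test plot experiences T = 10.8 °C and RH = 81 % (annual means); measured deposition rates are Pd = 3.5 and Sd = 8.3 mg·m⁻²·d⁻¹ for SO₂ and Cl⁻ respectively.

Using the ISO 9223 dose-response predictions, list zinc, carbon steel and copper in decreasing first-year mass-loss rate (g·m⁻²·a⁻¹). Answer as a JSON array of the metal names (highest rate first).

zinc: T>10 °C ⇒ hinge -0.071·(10.8−10) = -0.0568
  SO₂ term: 0.0129·3.5^0.44·exp(0.046·81-0.0568) = 0.878
  Cl⁻ term: 0.0175·8.3^0.57·exp(0.008·81+0.085·10.8) = 0.2799
  r_corr = 0.878 + 0.2799 = 1.158 μm/a
  mass loss = 1.158 μm/a × 7.14 g/cm³ = 8.267 g·m⁻²·a⁻¹
carbon steel: f(T) = -0.054·(T−10) [T>10 °C] = -0.0432
  Pd branch = 1.77·Pd^0.52·e^(0.02·RH+f) = 16.43 μm/a
  Cl⁻ term: 0.102·8.3^0.62·exp(0.033·81+0.04·10.8) = 8.451
  sum: 16.43 + 8.451 → r_corr = 24.88 μm/a
  mass loss = 24.88 μm/a × 7.85 g/cm³ = 195.3 g·m⁻²·a⁻¹
copper: f(T) = -0.080·(T−10) [T>10 °C] = -0.0640
  Pd branch = 0.0053·Pd^0.26·e^(0.059·RH+f) = 0.8193 μm/a
  Cl⁻ term: 0.01025·8.3^0.27·exp(0.036·81+0.049·10.8) = 0.569
  sum: 0.8193 + 0.569 → r_corr = 1.388 μm/a
  mass loss = 1.388 μm/a × 8.96 g/cm³ = 12.44 g·m⁻²·a⁻¹
Ordering by g·m⁻²·a⁻¹: carbon steel (195) > copper (12.4) > zinc (8.27)

["carbon steel", "copper", "zinc"]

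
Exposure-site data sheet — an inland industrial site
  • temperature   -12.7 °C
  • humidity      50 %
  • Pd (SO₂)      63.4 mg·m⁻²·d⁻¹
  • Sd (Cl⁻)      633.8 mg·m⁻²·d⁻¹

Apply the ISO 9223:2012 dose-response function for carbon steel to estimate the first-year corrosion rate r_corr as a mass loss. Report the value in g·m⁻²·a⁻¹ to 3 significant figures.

r_corr = 148 g·m⁻²·a⁻¹

carbon steel: T≤10 °C ⇒ hinge +0.150·(-12.7−10) = -3.4050
  sulphur-dioxide contribution → 1.382 μm/a
  chloride contribution → 17.45 μm/a
  total first-year rate 18.83 μm/a
Convert to mass loss: 18.83 μm/a × 7.85 g/cm³ = 147.8 g·m⁻²·a⁻¹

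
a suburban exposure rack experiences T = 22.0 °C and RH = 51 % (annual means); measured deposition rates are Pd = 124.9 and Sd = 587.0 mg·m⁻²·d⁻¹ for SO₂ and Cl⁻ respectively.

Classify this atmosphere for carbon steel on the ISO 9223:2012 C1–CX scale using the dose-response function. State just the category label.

carbon steel: temperature factor f = -0.054·(12.0) = -0.6480
  SO₂ term: 1.77·124.9^0.52·exp(0.02·51-0.6480) = 31.6
  Sd branch = 0.102·Sd^0.62·e^(0.033·RH+0.04·T) = 68.91 μm/a
  r_corr = 31.6 + 68.91 = 100.5 μm/a
Category bounds: 80…200 μm/a bracket r_corr ⇒ C5

C5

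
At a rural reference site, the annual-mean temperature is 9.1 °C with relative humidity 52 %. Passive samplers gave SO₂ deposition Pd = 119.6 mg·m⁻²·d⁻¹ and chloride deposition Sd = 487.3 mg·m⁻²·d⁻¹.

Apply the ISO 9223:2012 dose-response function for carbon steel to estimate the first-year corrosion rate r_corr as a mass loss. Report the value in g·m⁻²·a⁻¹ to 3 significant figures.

r_corr = 711 g·m⁻²·a⁻¹

carbon steel: f(T) = +0.150·(T−10) [T≤10 °C] = -0.1350
  Pd branch = 1.77·Pd^0.52·e^(0.02·RH+f) = 52.65 μm/a
  Sd branch = 0.102·Sd^0.62·e^(0.033·RH+0.04·T) = 37.88 μm/a
  sum: 52.65 + 37.88 → r_corr = 90.53 μm/a
Convert to mass loss: 90.53 μm/a × 7.85 g/cm³ = 710.7 g·m⁻²·a⁻¹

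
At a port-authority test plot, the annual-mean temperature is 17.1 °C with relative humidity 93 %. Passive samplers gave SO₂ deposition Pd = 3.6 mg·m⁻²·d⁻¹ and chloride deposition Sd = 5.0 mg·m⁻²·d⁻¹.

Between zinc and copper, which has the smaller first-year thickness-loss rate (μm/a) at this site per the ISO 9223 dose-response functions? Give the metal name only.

zinc

zinc: f(T) = -0.071·(T−10) [T>10 °C] = -0.5041
  Pd branch = 0.0129·Pd^0.44·e^(0.046·RH+f) = 0.9871 μm/a
  Sd branch = 0.0175·Sd^0.57·e^(0.008·RH+0.085·T) = 0.3943 μm/a
  sum: 0.9871 + 0.3943 → r_corr = 1.381 μm/a
copper: f(T) = -0.080·(T−10) [T>10 °C] = -0.5680
  SO₂ term: 0.0053·3.6^0.26·exp(0.059·93-0.5680) = 1.012
  Cl⁻ term: 0.01025·5.0^0.27·exp(0.036·93+0.049·17.1) = 1.041
  sum: 1.012 + 1.041 → r_corr = 2.053 μm/a
Ordering by μm/a: copper (2.05) > zinc (1.38)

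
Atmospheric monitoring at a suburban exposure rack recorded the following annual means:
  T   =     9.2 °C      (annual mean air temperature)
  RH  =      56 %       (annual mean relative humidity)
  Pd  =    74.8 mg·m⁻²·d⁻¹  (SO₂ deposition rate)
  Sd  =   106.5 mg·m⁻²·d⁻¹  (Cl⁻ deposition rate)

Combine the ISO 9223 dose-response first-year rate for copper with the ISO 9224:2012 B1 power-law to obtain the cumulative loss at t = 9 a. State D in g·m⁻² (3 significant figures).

copper: temperature factor f = +0.126·(-0.8) = -0.1008
  Pd branch = 0.0053·Pd^0.26·e^(0.059·RH+f) = 0.4005 μm/a
  Sd branch = 0.01025·Sd^0.27·e^(0.036·RH+0.049·T) = 0.426 μm/a
  r_corr = 0.4005 + 0.426 = 0.8265 μm/a
Power-law: D(9) = r_corr · 9^0.667
  D(9) = 0.8265 × 9^0.667 = 0.8265 × 4.33 = 3.579 μm
  Mass loss = 3.579 μm × 8.96 g/cm³ = 32.07 g·m⁻²

D(9) = 32.1 g·m⁻²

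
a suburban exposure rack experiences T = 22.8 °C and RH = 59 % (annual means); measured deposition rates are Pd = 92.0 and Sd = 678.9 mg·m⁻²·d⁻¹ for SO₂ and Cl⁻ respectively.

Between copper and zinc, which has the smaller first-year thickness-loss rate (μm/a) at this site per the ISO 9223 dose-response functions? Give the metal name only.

copper: T>10 °C ⇒ hinge -0.080·(22.8−10) = -1.0240
  sulphur-dioxide contribution → 0.2004 μm/a
  chloride contribution → 1.524 μm/a
  ⇒ r_corr(copper) = 1.724 μm/a
zinc: T>10 °C ⇒ hinge -0.071·(22.8−10) = -0.9088
  sulphur-dioxide contribution → 0.5736 μm/a
  chloride contribution → 8.013 μm/a
  total first-year rate 8.587 μm/a
Ordering by μm/a: zinc (8.59) > copper (1.72)

copper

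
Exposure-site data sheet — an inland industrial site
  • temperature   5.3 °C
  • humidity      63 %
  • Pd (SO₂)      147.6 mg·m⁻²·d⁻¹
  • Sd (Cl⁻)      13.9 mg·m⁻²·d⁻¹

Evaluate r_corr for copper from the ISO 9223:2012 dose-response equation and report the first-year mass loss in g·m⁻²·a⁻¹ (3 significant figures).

copper: f(T) = +0.126·(T−10) [T≤10 °C] = -0.5922
  sulphur-dioxide contribution → 0.4419 μm/a
  chloride contribution → 0.2613 μm/a
  ⇒ r_corr(copper) = 0.7032 μm/a
Convert to mass loss: 0.7032 μm/a × 8.96 g/cm³ = 6.3 g·m⁻²·a⁻¹

r_corr = 6.30 g·m⁻²·a⁻¹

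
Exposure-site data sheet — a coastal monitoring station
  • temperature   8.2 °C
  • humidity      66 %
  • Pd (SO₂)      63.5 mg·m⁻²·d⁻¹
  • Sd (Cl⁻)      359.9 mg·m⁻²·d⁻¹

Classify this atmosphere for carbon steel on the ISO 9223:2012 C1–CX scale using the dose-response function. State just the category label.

carbon steel: temperature factor f = +0.150·(-1.8) = -0.2700
  Pd branch = 1.77·Pd^0.52·e^(0.02·RH+f) = 43.8 μm/a
  Sd branch = 0.102·Sd^0.62·e^(0.033·RH+0.04·T) = 48.06 μm/a
  sum: 43.8 + 48.06 → r_corr = 91.85 μm/a
ISO 9223 Table 2 (carbon steel): 80 < 91.9 ≤ 200 μm/a ⇒ C5

C5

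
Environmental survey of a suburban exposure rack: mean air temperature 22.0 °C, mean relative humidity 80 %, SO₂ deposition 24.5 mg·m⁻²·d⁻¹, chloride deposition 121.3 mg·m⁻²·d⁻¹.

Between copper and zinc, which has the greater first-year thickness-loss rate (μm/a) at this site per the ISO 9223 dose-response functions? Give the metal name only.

zinc

copper: temperature factor f = -0.080·(12.0) = -0.9600
  SO₂ term: 0.0053·24.5^0.26·exp(0.059·80-0.9600) = 0.5229
  Cl⁻ term: 0.01025·121.3^0.27·exp(0.036·80+0.049·22.0) = 1.96
  r_corr = 0.5229 + 1.96 = 2.483 μm/a
zinc: temperature factor f = -0.071·(12.0) = -0.8520
  SO₂ term: 0.0129·24.5^0.44·exp(0.046·80-0.8520) = 0.8913
  Cl⁻ term: 0.0175·121.3^0.57·exp(0.008·80+0.085·22.0) = 3.318
  sum: 0.8913 + 3.318 → r_corr = 4.21 μm/a
Ordering by μm/a: zinc (4.21) > copper (2.48)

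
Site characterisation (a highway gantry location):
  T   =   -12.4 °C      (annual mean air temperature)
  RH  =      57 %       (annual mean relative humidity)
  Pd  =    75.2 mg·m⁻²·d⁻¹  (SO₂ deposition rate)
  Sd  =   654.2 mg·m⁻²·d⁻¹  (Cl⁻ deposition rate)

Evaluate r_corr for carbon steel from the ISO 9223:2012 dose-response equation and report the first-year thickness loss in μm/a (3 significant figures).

r_corr = 24.5 μm/a

carbon steel: temperature factor f = +0.150·(-22.4) = -3.3600
  Pd branch = 1.77·Pd^0.52·e^(0.02·RH+f) = 1.817 μm/a
  Sd branch = 0.102·Sd^0.62·e^(0.033·RH+0.04·T) = 22.69 μm/a
  sum: 1.817 + 22.69 → r_corr = 24.51 μm/a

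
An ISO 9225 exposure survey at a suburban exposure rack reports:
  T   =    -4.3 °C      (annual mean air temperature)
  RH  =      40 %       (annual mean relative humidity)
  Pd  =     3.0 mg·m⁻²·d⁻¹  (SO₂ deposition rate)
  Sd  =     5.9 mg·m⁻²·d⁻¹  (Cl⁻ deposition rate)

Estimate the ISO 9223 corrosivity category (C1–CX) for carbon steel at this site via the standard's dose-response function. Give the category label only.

C2

carbon steel: f(T) = +0.150·(T−10) [T≤10 °C] = -2.1450
  sulphur-dioxide contribution → 0.8165 μm/a
  chloride contribution → 0.9663 μm/a
  ⇒ r_corr(carbon steel) = 1.783 μm/a
1.78 μm/a falls in (1.3, 25] for carbon steel → category C2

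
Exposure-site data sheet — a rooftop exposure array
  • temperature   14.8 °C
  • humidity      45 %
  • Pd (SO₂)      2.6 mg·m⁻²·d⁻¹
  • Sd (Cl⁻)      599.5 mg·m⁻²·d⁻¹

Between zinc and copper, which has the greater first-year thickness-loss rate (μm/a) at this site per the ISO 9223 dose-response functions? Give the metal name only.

zinc

zinc: T>10 °C ⇒ hinge -0.071·(14.8−10) = -0.3408
  Pd branch = 0.0129·Pd^0.44·e^(0.046·RH+f) = 0.1107 μm/a
  Cl⁻ term: 0.0175·599.5^0.57·exp(0.008·45+0.085·14.8) = 3.381
  sum: 0.1107 + 3.381 → r_corr = 3.492 μm/a
copper: f(T) = -0.080·(T−10) [T>10 °C] = -0.3840
  Pd branch = 0.0053·Pd^0.26·e^(0.059·RH+f) = 0.06583 μm/a
  Cl⁻ term: 0.01025·599.5^0.27·exp(0.036·45+0.049·14.8) = 0.6015
  sum: 0.06583 + 0.6015 → r_corr = 0.6673 μm/a
Ordering by μm/a: zinc (3.49) > copper (0.667)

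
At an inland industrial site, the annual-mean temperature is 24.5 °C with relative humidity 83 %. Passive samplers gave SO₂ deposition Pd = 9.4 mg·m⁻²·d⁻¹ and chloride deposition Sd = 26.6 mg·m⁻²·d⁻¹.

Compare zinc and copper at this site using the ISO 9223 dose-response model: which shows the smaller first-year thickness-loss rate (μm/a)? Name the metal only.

copper

zinc: temperature factor f = -0.071·(14.5) = -1.0295
  SO₂ term: 0.0129·9.4^0.44·exp(0.046·83-1.0295) = 0.5621
  Cl⁻ term: 0.0175·26.6^0.57·exp(0.008·83+0.085·24.5) = 1.77
  sum: 0.5621 + 1.77 → r_corr = 2.332 μm/a
copper: T>10 °C ⇒ hinge -0.080·(24.5−10) = -1.1600
  Pd branch = 0.0053·Pd^0.26·e^(0.059·RH+f) = 0.3983 μm/a
  Cl⁻ term: 0.01025·26.6^0.27·exp(0.036·83+0.049·24.5) = 1.639
  sum: 0.3983 + 1.639 → r_corr = 2.037 μm/a
Ordering by μm/a: zinc (2.33) > copper (2.04)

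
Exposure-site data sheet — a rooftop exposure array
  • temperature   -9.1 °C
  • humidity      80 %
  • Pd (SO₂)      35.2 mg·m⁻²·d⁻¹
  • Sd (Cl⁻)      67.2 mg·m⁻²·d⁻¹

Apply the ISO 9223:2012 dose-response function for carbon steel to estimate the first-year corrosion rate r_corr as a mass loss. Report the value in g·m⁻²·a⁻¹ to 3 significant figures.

carbon steel: f(T) = +0.150·(T−10) [T≤10 °C] = -2.8650
  Pd branch = 1.77·Pd^0.52·e^(0.02·RH+f) = 3.183 μm/a
  Sd branch = 0.102·Sd^0.62·e^(0.033·RH+0.04·T) = 13.49 μm/a
  r_corr = 3.183 + 13.49 = 16.67 μm/a
Convert to mass loss: 16.67 μm/a × 7.85 g/cm³ = 130.9 g·m⁻²·a⁻¹

r_corr = 131 g·m⁻²·a⁻¹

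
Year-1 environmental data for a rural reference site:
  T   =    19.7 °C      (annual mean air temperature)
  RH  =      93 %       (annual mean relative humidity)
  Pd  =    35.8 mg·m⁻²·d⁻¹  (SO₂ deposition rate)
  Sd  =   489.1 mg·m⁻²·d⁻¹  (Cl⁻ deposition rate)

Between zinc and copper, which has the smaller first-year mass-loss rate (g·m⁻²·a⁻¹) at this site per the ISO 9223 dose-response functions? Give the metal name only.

zinc: temperature factor f = -0.071·(9.7) = -0.6887
  SO₂ term: 0.0129·35.8^0.44·exp(0.046·93-0.6887) = 2.255
  Cl⁻ term: 0.0175·489.1^0.57·exp(0.008·93+0.085·19.7) = 6.704
  r_corr = 2.255 + 6.704 = 8.959 μm/a
  mass loss = 8.959 μm/a × 7.14 g/cm³ = 63.97 g·m⁻²·a⁻¹
copper: f(T) = -0.080·(T−10) [T>10 °C] = -0.7760
  Pd branch = 0.0053·Pd^0.26·e^(0.059·RH+f) = 1.494 μm/a
  Sd branch = 0.01025·Sd^0.27·e^(0.036·RH+0.049·T) = 4.075 μm/a
  r_corr = 1.494 + 4.075 = 5.568 μm/a
  mass loss = 5.568 μm/a × 8.96 g/cm³ = 49.89 g·m⁻²·a⁻¹
Ordering by g·m⁻²·a⁻¹: zinc (64) > copper (49.9)

copper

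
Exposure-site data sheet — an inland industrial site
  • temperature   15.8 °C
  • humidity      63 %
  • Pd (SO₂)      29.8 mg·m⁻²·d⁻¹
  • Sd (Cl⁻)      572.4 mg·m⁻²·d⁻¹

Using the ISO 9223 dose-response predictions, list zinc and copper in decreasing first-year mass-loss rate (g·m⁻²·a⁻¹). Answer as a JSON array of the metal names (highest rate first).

zinc: T>10 °C ⇒ hinge -0.071·(15.8−10) = -0.4118
  Pd branch = 0.0129·Pd^0.44·e^(0.046·RH+f) = 0.6902 μm/a
  Sd branch = 0.0175·Sd^0.57·e^(0.008·RH+0.085·T) = 4.141 μm/a
  sum: 0.6902 + 4.141 → r_corr = 4.831 μm/a
  mass loss = 4.831 μm/a × 7.14 g/cm³ = 34.49 g·m⁻²·a⁻¹
copper: f(T) = -0.080·(T−10) [T>10 °C] = -0.4640
  SO₂ term: 0.0053·29.8^0.26·exp(0.059·63-0.4640) = 0.3314
  Sd branch = 0.01025·Sd^0.27·e^(0.036·RH+0.049·T) = 1.193 μm/a
  r_corr = 0.3314 + 1.193 = 1.524 μm/a
  mass loss = 1.524 μm/a × 8.96 g/cm³ = 13.66 g·m⁻²·a⁻¹
Ordering by g·m⁻²·a⁻¹: zinc (34.5) > copper (13.7)

["zinc", "copper"]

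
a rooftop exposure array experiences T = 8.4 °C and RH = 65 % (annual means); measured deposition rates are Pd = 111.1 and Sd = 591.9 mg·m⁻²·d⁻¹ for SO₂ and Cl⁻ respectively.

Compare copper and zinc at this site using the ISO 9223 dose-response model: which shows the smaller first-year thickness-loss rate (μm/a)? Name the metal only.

copper: temperature factor f = +0.126·(-1.6) = -0.2016
  SO₂ term: 0.0053·111.1^0.26·exp(0.059·65-0.2016) = 0.6825
  Cl⁻ term: 0.01025·591.9^0.27·exp(0.036·65+0.049·8.4) = 0.9
  r_corr = 0.6825 + 0.9 = 1.583 μm/a
zinc: f(T) = +0.038·(T−10) [T≤10 °C] = -0.0608
  SO₂ term: 0.0129·111.1^0.44·exp(0.046·65-0.0608) = 1.918
  Cl⁻ term: 0.0175·591.9^0.57·exp(0.008·65+0.085·8.4) = 2.286
  sum: 1.918 + 2.286 → r_corr = 4.204 μm/a
Ordering by μm/a: zinc (4.2) > copper (1.58)

copper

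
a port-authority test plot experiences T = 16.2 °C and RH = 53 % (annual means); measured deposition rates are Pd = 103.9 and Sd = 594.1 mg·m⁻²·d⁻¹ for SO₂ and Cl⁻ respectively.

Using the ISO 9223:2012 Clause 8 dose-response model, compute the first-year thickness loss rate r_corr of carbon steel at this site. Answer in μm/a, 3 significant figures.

r_corr = 99.7 μm/a

carbon steel: T>10 °C ⇒ hinge -0.054·(16.2−10) = -0.3348
  SO₂ term: 1.77·103.9^0.52·exp(0.02·53-0.3348) = 40.88
  Cl⁻ term: 0.102·594.1^0.62·exp(0.033·53+0.04·16.2) = 58.8
  r_corr = 40.88 + 58.8 = 99.69 μm/a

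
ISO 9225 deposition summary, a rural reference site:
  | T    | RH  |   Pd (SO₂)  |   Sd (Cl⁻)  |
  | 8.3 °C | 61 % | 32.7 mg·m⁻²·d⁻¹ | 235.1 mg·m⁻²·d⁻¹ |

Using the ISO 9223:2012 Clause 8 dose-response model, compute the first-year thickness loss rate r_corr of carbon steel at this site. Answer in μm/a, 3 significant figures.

r_corr = 59.9 μm/a

carbon steel: T≤10 °C ⇒ hinge +0.150·(8.3−10) = -0.2550
  SO₂ term: 1.77·32.7^0.52·exp(0.02·61-0.2550) = 28.49
  Cl⁻ term: 0.102·235.1^0.62·exp(0.033·61+0.04·8.3) = 31.42
  r_corr = 28.49 + 31.42 = 59.91 μm/a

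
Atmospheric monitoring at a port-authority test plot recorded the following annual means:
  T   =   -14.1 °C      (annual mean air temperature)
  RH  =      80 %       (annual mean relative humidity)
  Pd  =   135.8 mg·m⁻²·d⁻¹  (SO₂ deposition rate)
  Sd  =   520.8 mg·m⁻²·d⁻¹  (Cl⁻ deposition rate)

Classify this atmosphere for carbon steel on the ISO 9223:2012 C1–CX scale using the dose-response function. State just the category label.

carbon steel: T≤10 °C ⇒ hinge +0.150·(-14.1−10) = -3.6150
  SO₂ term: 1.77·135.8^0.52·exp(0.02·80-3.6150) = 3.034
  Cl⁻ term: 0.102·520.8^0.62·exp(0.033·80+0.04·-14.1) = 39.31
  r_corr = 3.034 + 39.31 = 42.35 μm/a
ISO 9223 Table 2 (carbon steel): 25 < 42.3 ≤ 50 μm/a ⇒ C3

C3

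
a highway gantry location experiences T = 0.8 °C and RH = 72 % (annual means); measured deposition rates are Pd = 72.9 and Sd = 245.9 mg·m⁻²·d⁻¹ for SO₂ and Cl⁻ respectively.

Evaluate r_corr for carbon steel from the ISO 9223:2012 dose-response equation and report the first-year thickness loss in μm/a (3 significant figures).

carbon steel: temperature factor f = +0.150·(-9.2) = -1.3800
  sulphur-dioxide contribution → 17.48 μm/a
  chloride contribution → 34.41 μm/a
  total first-year rate 51.89 μm/a

r_corr = 51.9 μm/a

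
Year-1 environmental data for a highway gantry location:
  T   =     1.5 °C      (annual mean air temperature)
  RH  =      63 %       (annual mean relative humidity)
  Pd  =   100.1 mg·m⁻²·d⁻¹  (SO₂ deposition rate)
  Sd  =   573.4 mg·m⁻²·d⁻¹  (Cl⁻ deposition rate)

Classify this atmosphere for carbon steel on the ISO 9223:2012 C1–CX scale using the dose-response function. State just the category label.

C4

carbon steel: T≤10 °C ⇒ hinge +0.150·(1.5−10) = -1.2750
  SO₂ term: 1.77·100.1^0.52·exp(0.02·63-1.2750) = 19.13
  Cl⁻ term: 0.102·573.4^0.62·exp(0.033·63+0.04·1.5) = 44.44
  r_corr = 19.13 + 44.44 = 63.57 μm/a
Category bounds: 50…80 μm/a bracket r_corr ⇒ C4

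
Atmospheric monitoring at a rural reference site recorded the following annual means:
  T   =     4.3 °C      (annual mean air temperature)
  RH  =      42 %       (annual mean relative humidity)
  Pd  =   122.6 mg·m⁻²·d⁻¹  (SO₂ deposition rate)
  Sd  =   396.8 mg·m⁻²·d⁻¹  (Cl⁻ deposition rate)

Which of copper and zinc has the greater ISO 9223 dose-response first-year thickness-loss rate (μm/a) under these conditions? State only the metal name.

copper: T≤10 °C ⇒ hinge +0.126·(4.3−10) = -0.7182
  SO₂ term: 0.0053·122.6^0.26·exp(0.059·42-0.7182) = 0.1075
  Cl⁻ term: 0.01025·396.8^0.27·exp(0.036·42+0.049·4.3) = 0.2887
  r_corr = 0.1075 + 0.2887 = 0.3963 μm/a
zinc: temperature factor f = +0.038·(-5.7) = -0.2166
  SO₂ term: 0.0129·122.6^0.44·exp(0.046·42-0.2166) = 0.595
  Sd branch = 0.0175·Sd^0.57·e^(0.008·RH+0.085·T) = 1.069 μm/a
  sum: 0.595 + 1.069 → r_corr = 1.664 μm/a
Ordering by μm/a: zinc (1.66) > copper (0.396)

zinc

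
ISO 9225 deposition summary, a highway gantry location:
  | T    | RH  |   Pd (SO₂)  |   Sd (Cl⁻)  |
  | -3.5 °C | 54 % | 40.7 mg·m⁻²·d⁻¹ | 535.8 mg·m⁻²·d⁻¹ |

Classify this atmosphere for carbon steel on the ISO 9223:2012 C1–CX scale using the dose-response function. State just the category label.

C3

carbon steel: temperature factor f = +0.150·(-13.5) = -2.0250
  sulphur-dioxide contribution → 4.727 μm/a
  chloride contribution → 25.92 μm/a
  ⇒ r_corr(carbon steel) = 30.65 μm/a
30.7 μm/a falls in (25, 50] for carbon steel → category C3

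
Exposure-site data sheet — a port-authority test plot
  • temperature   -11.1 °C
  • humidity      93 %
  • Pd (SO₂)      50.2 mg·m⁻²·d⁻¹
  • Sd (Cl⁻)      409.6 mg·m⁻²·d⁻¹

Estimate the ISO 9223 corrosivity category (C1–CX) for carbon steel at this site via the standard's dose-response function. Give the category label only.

C4

carbon steel: T≤10 °C ⇒ hinge +0.150·(-11.1−10) = -3.1650
  SO₂ term: 1.77·50.2^0.52·exp(0.02·93-3.1650) = 3.678
  Sd branch = 0.102·Sd^0.62·e^(0.033·RH+0.04·T) = 58.65 μm/a
  sum: 3.678 + 58.65 → r_corr = 62.33 μm/a
Category bounds: 50…80 μm/a bracket r_corr ⇒ C4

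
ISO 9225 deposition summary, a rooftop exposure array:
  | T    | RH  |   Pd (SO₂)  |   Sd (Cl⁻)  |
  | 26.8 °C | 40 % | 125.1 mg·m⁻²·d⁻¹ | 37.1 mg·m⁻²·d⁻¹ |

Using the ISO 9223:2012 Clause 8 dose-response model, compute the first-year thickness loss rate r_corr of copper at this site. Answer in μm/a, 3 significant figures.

copper: T>10 °C ⇒ hinge -0.080·(26.8−10) = -1.3440
  sulphur-dioxide contribution → 0.05138 μm/a
  chloride contribution → 0.4267 μm/a
  ⇒ r_corr(copper) = 0.4781 μm/a

r_corr = 0.478 μm/a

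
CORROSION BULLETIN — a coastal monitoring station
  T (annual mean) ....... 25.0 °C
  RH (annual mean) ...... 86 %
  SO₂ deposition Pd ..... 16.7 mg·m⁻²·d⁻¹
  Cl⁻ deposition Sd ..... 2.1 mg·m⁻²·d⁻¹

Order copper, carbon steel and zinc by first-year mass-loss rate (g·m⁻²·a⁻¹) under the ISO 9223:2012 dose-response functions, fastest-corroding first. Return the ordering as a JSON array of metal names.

copper: f(T) = -0.080·(T−10) [T>10 °C] = -1.2000
  sulphur-dioxide contribution → 0.5304 μm/a
  chloride contribution → 0.9426 μm/a
  total first-year rate 1.473 μm/a
  mass loss = 1.473 μm/a × 8.96 g/cm³ = 13.2 g·m⁻²·a⁻¹
carbon steel: T>10 °C ⇒ hinge -0.054·(25.0−10) = -0.8100
  sulphur-dioxide contribution → 19.01 μm/a
  chloride contribution → 7.502 μm/a
  total first-year rate 26.51 μm/a
  mass loss = 26.51 μm/a × 7.85 g/cm³ = 208.1 g·m⁻²·a⁻¹
zinc: T>10 °C ⇒ hinge -0.071·(25.0−10) = -1.0650
  sulphur-dioxide contribution → 0.8019 μm/a
  chloride contribution → 0.445 μm/a
  total first-year rate 1.247 μm/a
  mass loss = 1.247 μm/a × 7.14 g/cm³ = 8.903 g·m⁻²·a⁻¹
Ordering by g·m⁻²·a⁻¹: carbon steel (208) > copper (13.2) > zinc (8.9)

["carbon steel", "copper", "zinc"]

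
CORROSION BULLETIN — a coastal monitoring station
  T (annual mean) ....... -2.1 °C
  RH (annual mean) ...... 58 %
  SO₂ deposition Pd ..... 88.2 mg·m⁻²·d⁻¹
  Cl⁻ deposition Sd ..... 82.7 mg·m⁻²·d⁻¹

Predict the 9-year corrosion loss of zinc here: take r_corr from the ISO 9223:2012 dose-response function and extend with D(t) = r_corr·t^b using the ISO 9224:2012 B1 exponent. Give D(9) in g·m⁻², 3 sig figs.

D(9) = 48.2 g·m⁻²

zinc: f(T) = +0.038·(T−10) [T≤10 °C] = -0.4598
  Pd branch = 0.0129·Pd^0.44·e^(0.046·RH+f) = 0.8426 μm/a
  Cl⁻ term: 0.0175·82.7^0.57·exp(0.008·58+0.085·-2.1) = 0.2884
  sum: 0.8426 + 0.2884 → r_corr = 1.131 μm/a
Long-term exponent b (ISO 9224 Table 2, B1) = 0.813
  D(9) = 1.131 × 9^0.813 = 1.131 × 5.968 = 6.749 μm
  Mass loss = 6.749 μm × 7.14 g/cm³ = 48.19 g·m⁻²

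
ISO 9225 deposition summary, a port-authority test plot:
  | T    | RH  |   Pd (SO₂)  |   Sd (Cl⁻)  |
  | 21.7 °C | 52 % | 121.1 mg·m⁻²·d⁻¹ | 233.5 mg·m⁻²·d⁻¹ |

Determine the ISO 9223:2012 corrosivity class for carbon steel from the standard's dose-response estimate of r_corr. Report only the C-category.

C4

carbon steel: T>10 °C ⇒ hinge -0.054·(21.7−10) = -0.6318
  sulphur-dioxide contribution → 32.25 μm/a
  chloride contribution → 39.73 μm/a
  ⇒ r_corr(carbon steel) = 71.98 μm/a
Category bounds: 50…80 μm/a bracket r_corr ⇒ C4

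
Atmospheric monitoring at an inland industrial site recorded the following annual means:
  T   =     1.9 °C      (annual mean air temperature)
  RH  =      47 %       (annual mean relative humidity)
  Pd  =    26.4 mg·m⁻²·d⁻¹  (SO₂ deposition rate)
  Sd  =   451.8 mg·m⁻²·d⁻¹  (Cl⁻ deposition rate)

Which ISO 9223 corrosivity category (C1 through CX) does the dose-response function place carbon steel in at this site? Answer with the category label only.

carbon steel: T≤10 °C ⇒ hinge +0.150·(1.9−10) = -1.2150
  sulphur-dioxide contribution → 7.375 μm/a
  chloride contribution → 22.98 μm/a
  ⇒ r_corr(carbon steel) = 30.35 μm/a
Category bounds: 25…50 μm/a bracket r_corr ⇒ C3

C3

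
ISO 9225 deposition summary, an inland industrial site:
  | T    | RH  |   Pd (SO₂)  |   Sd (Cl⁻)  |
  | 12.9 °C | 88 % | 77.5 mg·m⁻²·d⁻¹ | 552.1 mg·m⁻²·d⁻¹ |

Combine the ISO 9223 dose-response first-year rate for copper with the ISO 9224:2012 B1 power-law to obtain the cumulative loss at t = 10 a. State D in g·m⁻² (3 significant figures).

copper: f(T) = -0.080·(T−10) [T>10 °C] = -0.2320
  Pd branch = 0.0053·Pd^0.26·e^(0.059·RH+f) = 2.342 μm/a
  Sd branch = 0.01025·Sd^0.27·e^(0.036·RH+0.049·T) = 2.52 μm/a
  sum: 2.342 + 2.52 → r_corr = 4.862 μm/a
Long-term exponent b (ISO 9224 Table 2, B1) = 0.667
  D(10) = 4.862 × 10^0.667 = 4.862 × 4.645 = 22.59 μm
  Mass loss = 22.59 μm × 8.96 g/cm³ = 202.4 g·m⁻²

D(10) = 202 g·m⁻²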